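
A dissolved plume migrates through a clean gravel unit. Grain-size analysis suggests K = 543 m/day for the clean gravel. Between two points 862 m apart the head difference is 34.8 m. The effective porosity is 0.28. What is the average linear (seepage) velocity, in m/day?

Hydraulic gradient i = Δh / L = 34.8 / 862 = 0.04037.
Darcy flux q = K · i = 543.0 × 0.04037 = 21.92 m/day.
Seepage velocity v = q / n_e = 21.92 / 0.28 = 78.29 m/day.

78.3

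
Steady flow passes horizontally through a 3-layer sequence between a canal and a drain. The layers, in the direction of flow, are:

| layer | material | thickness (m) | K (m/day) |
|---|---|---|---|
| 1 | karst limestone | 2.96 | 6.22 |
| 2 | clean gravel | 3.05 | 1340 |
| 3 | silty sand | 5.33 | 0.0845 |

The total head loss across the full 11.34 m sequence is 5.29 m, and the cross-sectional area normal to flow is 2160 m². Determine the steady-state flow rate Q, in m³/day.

Flow is perpendicular to layering, so the layers act in series and the equivalent K is the thickness-weighted harmonic mean.
Total thickness L = 2.96 + 3.05 + 5.33 = 11.34 m.
Σ(b_i/K_i) = 2.96/6.22 + 3.05/1340 + 5.33/0.0845 = 63.56 d.
K_eq = L / Σ(b_i/K_i) = 11.34 / 63.56 = 0.1784 m/day.
Q = K_eq · A · (Δh/L) = 0.1784 × 2160 × (5.29/11.34) = 179.8 m³/day.

180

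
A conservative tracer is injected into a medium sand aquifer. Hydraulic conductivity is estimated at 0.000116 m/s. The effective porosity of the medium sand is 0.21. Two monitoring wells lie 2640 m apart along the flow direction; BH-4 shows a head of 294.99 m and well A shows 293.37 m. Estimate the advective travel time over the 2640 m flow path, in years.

Convert K: 0.000116 m/s × 86400 = 10.02 m/day.
Hydraulic gradient i = (294.99 − 293.37) / 2640 = 1.62 / 2640 = 0.0006136.
Darcy flux q = K · i = 10.02 × 0.0006136 = 0.006150 m/day.
Seepage velocity v = q / n_e = 0.006150 / 0.21 = 0.02929 m/day.
Travel time t = L / v = 2640 / 0.02929 = 90145 days = 246.8 years.

247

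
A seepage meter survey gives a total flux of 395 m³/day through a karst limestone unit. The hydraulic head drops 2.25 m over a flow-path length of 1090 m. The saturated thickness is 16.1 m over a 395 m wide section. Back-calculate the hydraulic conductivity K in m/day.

30.1

Cross-sectional area A = 395 × 16.1 = 6360 m².
Hydraulic gradient i = Δh / L = 2.25 / 1090 = 0.002064.
From Q = K·A·i, K = Q / (A·i) = 395 / (6360 × 0.002064) = 30.09 m/day.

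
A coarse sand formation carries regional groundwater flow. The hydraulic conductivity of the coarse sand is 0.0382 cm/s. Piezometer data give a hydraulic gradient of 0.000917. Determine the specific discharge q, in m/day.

Convert K: 0.0382 cm/s × 864 = 33.00 m/day.
Hydraulic gradient i = 0.000917.
Specific discharge q = K · i = 33.00 × 0.0009170 = 0.03027 m/day.

0.0303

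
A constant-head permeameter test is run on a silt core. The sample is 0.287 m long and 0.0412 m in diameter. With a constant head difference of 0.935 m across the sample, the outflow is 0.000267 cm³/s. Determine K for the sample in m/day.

0.00531

Cross-sectional area A = π·(d/2)² = π × (0.0412/2)² = 0.001333 m².
Convert discharge: 0.000267 cm³/s = 2.670e-10 m³/s.
Darcy's law rearranged: K = Q·L / (A·Δh) = 2.670e-10 × 0.287 / (0.001333 × 0.935) = 6.147e-08 m/s = 0.005311 m/day.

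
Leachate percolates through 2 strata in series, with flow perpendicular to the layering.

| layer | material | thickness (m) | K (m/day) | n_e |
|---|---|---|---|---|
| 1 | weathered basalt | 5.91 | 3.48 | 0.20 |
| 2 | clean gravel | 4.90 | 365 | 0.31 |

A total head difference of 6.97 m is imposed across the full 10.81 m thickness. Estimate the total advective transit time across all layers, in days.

With flow normal to the layers, continuity requires the same specific discharge q through every layer.
Σ(b_i/K_i) = 5.91/3.48 + 4.90/365 = 1.712 d.
q = Δh / Σ(b_i/K_i) = 6.97 / 1.712 = 4.072 m/day.
In each layer the seepage velocity is v_i = q/n_i, so the layer transit time is t_i = b_i·n_i / q:
  layer 1 (weathered basalt): t_1 = 5.91 × 0.20 / 4.072 = 0.2903 d
  layer 2 (clean gravel): t_2 = 4.90 × 0.31 / 4.072 = 0.3730 d
Total t = Σ t_i = 0.6633 days.

0.663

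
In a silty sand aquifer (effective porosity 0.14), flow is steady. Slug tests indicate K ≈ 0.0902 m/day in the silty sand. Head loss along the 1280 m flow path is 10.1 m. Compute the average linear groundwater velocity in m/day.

Hydraulic gradient i = Δh / L = 10.1 / 1280 = 0.007891.
Darcy flux q = K · i = 0.09020 × 0.007891 = 0.0007117 m/day.
Seepage velocity v = q / n_e = 0.0007117 / 0.14 = 0.005084 m/day.

0.00508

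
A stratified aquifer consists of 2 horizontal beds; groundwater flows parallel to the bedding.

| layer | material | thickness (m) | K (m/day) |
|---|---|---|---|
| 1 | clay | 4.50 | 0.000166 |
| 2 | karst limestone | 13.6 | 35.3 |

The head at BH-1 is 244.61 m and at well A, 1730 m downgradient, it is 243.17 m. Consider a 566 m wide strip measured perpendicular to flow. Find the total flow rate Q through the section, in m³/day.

226

Flow is parallel to layering, so each bed carries its own Darcy discharge and the transmissivities add.
Σ(K_i·b_i) = 0.000166×4.50 + 35.3×13.6 = 480.1 m²/day.
Hydraulic gradient i = (244.61 − 243.17) / 1730 = 1.44 / 1730 = 0.0008324.
Q = Σ(K_i·b_i) · W · i = 480.1 × 566 × 0.0008324 = 226.2 m³/day.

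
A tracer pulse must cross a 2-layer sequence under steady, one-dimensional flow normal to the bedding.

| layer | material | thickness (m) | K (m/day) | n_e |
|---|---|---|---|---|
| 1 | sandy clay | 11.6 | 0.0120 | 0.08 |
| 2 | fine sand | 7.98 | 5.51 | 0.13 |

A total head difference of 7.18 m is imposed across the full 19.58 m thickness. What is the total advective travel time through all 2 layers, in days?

With flow normal to the layers, continuity requires the same specific discharge q through every layer.
Σ(b_i/K_i) = 11.6/0.0120 + 7.98/5.51 = 968.1 d.
q = Δh / Σ(b_i/K_i) = 7.18 / 968.1 = 0.007416 m/day.
In each layer the seepage velocity is v_i = q/n_i, so the layer transit time is t_i = b_i·n_i / q:
  layer 1 (sandy clay): t_1 = 11.6 × 0.08 / 0.007416 = 125.1 d
  layer 2 (fine sand): t_2 = 7.98 × 0.13 / 0.007416 = 139.9 d
Total t = Σ t_i = 265.0 days.

265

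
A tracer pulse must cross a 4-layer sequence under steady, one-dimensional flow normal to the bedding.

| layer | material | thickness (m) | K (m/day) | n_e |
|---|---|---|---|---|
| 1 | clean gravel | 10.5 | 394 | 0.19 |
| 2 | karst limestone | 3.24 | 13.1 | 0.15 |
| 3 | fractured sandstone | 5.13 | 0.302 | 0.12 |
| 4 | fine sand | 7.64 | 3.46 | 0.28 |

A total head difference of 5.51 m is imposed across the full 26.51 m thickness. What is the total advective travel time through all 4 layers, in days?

18.5

With flow normal to the layers, continuity requires the same specific discharge q through every layer.
Σ(b_i/K_i) = 10.5/394 + 3.24/13.1 + 5.13/0.302 + 7.64/3.46 = 19.47 d.
q = Δh / Σ(b_i/K_i) = 5.51 / 19.47 = 0.2830 m/day.
In each layer the seepage velocity is v_i = q/n_i, so the layer transit time is t_i = b_i·n_i / q:
  layer 1 (clean gravel): t_1 = 10.5 × 0.19 / 0.2830 = 7.049 d
  layer 2 (karst limestone): t_2 = 3.24 × 0.15 / 0.2830 = 1.717 d
  layer 3 (fractured sandstone): t_3 = 5.13 × 0.12 / 0.2830 = 2.175 d
  layer 4 (fine sand): t_4 = 7.64 × 0.28 / 0.2830 = 7.559 d
Total t = Σ t_i = 18.50 days.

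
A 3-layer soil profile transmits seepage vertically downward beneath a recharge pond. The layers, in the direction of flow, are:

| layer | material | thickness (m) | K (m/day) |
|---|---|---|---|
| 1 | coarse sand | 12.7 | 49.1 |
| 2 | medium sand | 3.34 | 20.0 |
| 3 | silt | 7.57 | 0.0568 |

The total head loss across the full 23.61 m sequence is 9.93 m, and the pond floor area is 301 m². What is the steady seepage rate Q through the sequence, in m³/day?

22.4

Flow is perpendicular to layering, so the layers act in series and the equivalent K is the thickness-weighted harmonic mean.
Total thickness L = 12.7 + 3.34 + 7.57 = 23.61 m.
Σ(b_i/K_i) = 12.7/49.1 + 3.34/20.0 + 7.57/0.0568 = 133.7 d.
K_eq = L / Σ(b_i/K_i) = 23.61 / 133.7 = 0.1766 m/day.
Q = K_eq · A · (Δh/L) = 0.1766 × 301 × (9.93/23.61) = 22.36 m³/day.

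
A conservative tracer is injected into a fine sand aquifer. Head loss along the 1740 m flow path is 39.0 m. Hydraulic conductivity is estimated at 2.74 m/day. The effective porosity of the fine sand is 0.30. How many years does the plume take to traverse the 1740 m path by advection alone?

23.3

Hydraulic gradient i = Δh / L = 39.0 / 1740 = 0.02241.
Darcy flux q = K · i = 2.740 × 0.02241 = 0.06141 m/day.
Seepage velocity v = q / n_e = 0.06141 / 0.30 = 0.2047 m/day.
Travel time t = L / v = 1740 / 0.2047 = 8500 days = 23.27 years.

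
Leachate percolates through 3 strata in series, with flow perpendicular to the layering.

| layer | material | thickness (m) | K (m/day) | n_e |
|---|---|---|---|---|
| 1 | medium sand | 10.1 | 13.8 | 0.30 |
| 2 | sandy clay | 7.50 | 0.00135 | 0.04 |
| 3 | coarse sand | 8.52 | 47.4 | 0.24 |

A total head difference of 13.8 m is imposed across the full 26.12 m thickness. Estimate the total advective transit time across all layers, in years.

With flow normal to the layers, continuity requires the same specific discharge q through every layer.
Σ(b_i/K_i) = 10.1/13.8 + 7.50/0.00135 + 8.52/47.4 = 5556 d.
q = Δh / Σ(b_i/K_i) = 13.8 / 5556 = 0.002484 m/day.
In each layer the seepage velocity is v_i = q/n_i, so the layer transit time is t_i = b_i·n_i / q:
  layer 1 (medium sand): t_1 = 10.1 × 0.30 / 0.002484 = 1220 d
  layer 2 (sandy clay): t_2 = 7.50 × 0.04 / 0.002484 = 120.8 d
  layer 3 (coarse sand): t_3 = 8.52 × 0.24 / 0.002484 = 823.3 d
Total t = Σ t_i = 2164 days = 5.925 years.

5.93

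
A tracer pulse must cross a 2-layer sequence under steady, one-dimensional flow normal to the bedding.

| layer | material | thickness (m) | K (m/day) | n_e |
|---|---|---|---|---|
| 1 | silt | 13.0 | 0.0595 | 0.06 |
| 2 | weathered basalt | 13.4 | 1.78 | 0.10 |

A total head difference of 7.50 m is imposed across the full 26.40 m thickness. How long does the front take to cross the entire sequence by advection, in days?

63.9

With flow normal to the layers, continuity requires the same specific discharge q through every layer.
Σ(b_i/K_i) = 13.0/0.0595 + 13.4/1.78 = 226.0 d.
q = Δh / Σ(b_i/K_i) = 7.50 / 226.0 = 0.03318 m/day.
In each layer the seepage velocity is v_i = q/n_i, so the layer transit time is t_i = b_i·n_i / q:
  layer 1 (silt): t_1 = 13.0 × 0.06 / 0.03318 = 23.51 d
  layer 2 (weathered basalt): t_2 = 13.4 × 0.10 / 0.03318 = 40.38 d
Total t = Σ t_i = 63.89 days.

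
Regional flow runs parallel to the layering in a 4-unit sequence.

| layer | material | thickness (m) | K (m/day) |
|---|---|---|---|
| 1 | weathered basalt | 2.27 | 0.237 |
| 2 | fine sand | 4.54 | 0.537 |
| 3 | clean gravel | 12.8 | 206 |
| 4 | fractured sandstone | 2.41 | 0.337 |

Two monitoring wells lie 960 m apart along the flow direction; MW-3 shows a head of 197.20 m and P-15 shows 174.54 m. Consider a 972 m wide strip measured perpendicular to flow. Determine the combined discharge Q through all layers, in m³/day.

60600

Flow is parallel to layering, so each bed carries its own Darcy discharge and the transmissivities add.
Σ(K_i·b_i) = 0.237×2.27 + 0.537×4.54 + 206×12.8 + 0.337×2.41 = 2641 m²/day.
Hydraulic gradient i = (197.20 − 174.54) / 960 = 22.66 / 960 = 0.02360.
Q = Σ(K_i·b_i) · W · i = 2641 × 972 × 0.02360 = 60584 m³/day.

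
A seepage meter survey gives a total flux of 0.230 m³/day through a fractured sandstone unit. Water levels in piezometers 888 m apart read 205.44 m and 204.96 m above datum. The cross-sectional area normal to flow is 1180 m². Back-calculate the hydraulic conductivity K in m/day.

Hydraulic gradient i = (205.44 − 204.96) / 888 = 0.48 / 888 = 0.0005405.
From Q = K·A·i, K = Q / (A·i) = 0.230 / (1180 × 0.0005405) = 0.3606 m/day.

0.361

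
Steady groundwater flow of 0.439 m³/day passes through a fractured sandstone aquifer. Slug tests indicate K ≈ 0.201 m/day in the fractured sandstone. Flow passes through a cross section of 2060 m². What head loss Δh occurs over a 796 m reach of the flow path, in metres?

0.844

From Q = K·A·i, i = Q / (K·A) = 0.439 / (0.2010 × 2060) = 0.001060.
Head loss Δh = i · L = 0.001060 × 796 = 0.8439 m.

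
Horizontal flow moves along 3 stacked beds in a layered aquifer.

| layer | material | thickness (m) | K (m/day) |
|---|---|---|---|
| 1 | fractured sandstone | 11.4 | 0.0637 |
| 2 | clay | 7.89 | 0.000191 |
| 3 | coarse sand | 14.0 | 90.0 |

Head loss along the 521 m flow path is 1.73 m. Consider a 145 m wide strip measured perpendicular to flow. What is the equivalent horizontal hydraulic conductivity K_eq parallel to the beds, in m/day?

Flow is parallel to layering, so each bed carries its own Darcy discharge and the transmissivities add.
Σ(K_i·b_i) = 0.0637×11.4 + 0.000191×7.89 + 90.0×14.0 = 1261 m²/day.
Total thickness b = 33.29 m, so K_eq = Σ(K_i·b_i)/b = 37.87 m/day.

37.9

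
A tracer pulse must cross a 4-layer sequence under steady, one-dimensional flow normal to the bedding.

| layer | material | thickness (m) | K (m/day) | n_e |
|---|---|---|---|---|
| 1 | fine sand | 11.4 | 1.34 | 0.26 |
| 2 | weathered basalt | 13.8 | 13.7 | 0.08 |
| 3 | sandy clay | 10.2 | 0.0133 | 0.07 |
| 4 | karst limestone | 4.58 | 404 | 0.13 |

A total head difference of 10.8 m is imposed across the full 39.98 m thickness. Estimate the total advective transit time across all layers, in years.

With flow normal to the layers, continuity requires the same specific discharge q through every layer.
Σ(b_i/K_i) = 11.4/1.34 + 13.8/13.7 + 10.2/0.0133 + 4.58/404 = 776.4 d.
q = Δh / Σ(b_i/K_i) = 10.8 / 776.4 = 0.01391 m/day.
In each layer the seepage velocity is v_i = q/n_i, so the layer transit time is t_i = b_i·n_i / q:
  layer 1 (fine sand): t_1 = 11.4 × 0.26 / 0.01391 = 213.1 d
  layer 2 (weathered basalt): t_2 = 13.8 × 0.08 / 0.01391 = 79.37 d
  layer 3 (sandy clay): t_3 = 10.2 × 0.07 / 0.01391 = 51.33 d
  layer 4 (karst limestone): t_4 = 4.58 × 0.13 / 0.01391 = 42.81 d
Total t = Σ t_i = 386.6 days = 1.058 years.

1.06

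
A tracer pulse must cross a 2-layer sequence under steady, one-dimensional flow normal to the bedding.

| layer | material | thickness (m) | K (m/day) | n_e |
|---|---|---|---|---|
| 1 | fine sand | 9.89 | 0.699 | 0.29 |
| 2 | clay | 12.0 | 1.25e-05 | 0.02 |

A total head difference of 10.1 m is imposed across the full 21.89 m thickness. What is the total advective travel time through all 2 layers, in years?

809

With flow normal to the layers, continuity requires the same specific discharge q through every layer.
Σ(b_i/K_i) = 9.89/0.699 + 12.0/1.25e-05 = 9.600e+05 d.
q = Δh / Σ(b_i/K_i) = 10.1 / 9.600e+05 = 1.052e-05 m/day.
In each layer the seepage velocity is v_i = q/n_i, so the layer transit time is t_i = b_i·n_i / q:
  layer 1 (fine sand): t_1 = 9.89 × 0.29 / 1.052e-05 = 2.726e+05 d
  layer 2 (clay): t_2 = 12.0 × 0.02 / 1.052e-05 = 22812 d
Total t = Σ t_i = 2.954e+05 days = 808.8 years.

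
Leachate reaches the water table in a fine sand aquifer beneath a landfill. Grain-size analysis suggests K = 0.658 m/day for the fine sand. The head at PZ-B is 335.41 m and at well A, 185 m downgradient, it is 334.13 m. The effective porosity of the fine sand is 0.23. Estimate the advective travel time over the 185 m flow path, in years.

25.6

Hydraulic gradient i = (335.41 − 334.13) / 185 = 1.28 / 185 = 0.006919.
Darcy flux q = K · i = 0.6580 × 0.006919 = 0.004553 m/day.
Seepage velocity v = q / n_e = 0.004553 / 0.23 = 0.01979 m/day.
Travel time t = L / v = 185 / 0.01979 = 9346 days = 25.59 years.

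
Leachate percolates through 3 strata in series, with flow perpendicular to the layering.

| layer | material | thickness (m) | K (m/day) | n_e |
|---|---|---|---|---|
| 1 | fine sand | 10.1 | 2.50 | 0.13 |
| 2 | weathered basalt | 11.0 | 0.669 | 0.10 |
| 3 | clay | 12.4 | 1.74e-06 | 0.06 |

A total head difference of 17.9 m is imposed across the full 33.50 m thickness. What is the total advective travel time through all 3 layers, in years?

With flow normal to the layers, continuity requires the same specific discharge q through every layer.
Σ(b_i/K_i) = 10.1/2.50 + 11.0/0.669 + 12.4/1.74e-06 = 7.126e+06 d.
q = Δh / Σ(b_i/K_i) = 17.9 / 7.126e+06 = 2.512e-06 m/day.
In each layer the seepage velocity is v_i = q/n_i, so the layer transit time is t_i = b_i·n_i / q:
  layer 1 (fine sand): t_1 = 10.1 × 0.13 / 2.512e-06 = 5.227e+05 d
  layer 2 (weathered basalt): t_2 = 11.0 × 0.10 / 2.512e-06 = 4.379e+05 d
  layer 3 (clay): t_3 = 12.4 × 0.06 / 2.512e-06 = 2.962e+05 d
Total t = Σ t_i = 1.257e+06 days = 3441 years.

3440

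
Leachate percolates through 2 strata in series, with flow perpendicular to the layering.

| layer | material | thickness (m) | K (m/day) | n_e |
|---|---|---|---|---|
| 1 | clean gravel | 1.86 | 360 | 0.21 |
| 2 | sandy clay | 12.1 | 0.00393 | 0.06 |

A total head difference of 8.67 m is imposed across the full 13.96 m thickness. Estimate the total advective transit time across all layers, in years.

1.09

With flow normal to the layers, continuity requires the same specific discharge q through every layer.
Σ(b_i/K_i) = 1.86/360 + 12.1/0.00393 = 3079 d.
q = Δh / Σ(b_i/K_i) = 8.67 / 3079 = 0.002816 m/day.
In each layer the seepage velocity is v_i = q/n_i, so the layer transit time is t_i = b_i·n_i / q:
  layer 1 (clean gravel): t_1 = 1.86 × 0.21 / 0.002816 = 138.7 d
  layer 2 (sandy clay): t_2 = 12.1 × 0.06 / 0.002816 = 257.8 d
Total t = Σ t_i = 396.5 days = 1.086 years.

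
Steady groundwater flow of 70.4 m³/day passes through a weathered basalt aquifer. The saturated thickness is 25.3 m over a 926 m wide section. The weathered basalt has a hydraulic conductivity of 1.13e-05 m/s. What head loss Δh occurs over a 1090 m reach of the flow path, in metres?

Convert K: 1.13e-05 m/s × 86400 = 0.9763 m/day.
Cross-sectional area A = 926 × 25.3 = 23428 m².
From Q = K·A·i, i = Q / (K·A) = 70.4 / (0.9763 × 23428) = 0.003078.
Head loss Δh = i · L = 0.003078 × 1090 = 3.355 m.

3.35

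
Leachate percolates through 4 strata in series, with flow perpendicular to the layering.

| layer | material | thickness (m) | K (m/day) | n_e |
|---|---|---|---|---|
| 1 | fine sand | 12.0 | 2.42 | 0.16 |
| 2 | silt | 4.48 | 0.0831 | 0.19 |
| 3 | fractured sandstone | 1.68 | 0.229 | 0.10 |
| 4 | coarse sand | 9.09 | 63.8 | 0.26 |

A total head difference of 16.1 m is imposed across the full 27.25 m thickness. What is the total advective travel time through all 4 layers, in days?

With flow normal to the layers, continuity requires the same specific discharge q through every layer.
Σ(b_i/K_i) = 12.0/2.42 + 4.48/0.0831 + 1.68/0.229 + 9.09/63.8 = 66.35 d.
q = Δh / Σ(b_i/K_i) = 16.1 / 66.35 = 0.2427 m/day.
In each layer the seepage velocity is v_i = q/n_i, so the layer transit time is t_i = b_i·n_i / q:
  layer 1 (fine sand): t_1 = 12.0 × 0.16 / 0.2427 = 7.912 d
  layer 2 (silt): t_2 = 4.48 × 0.19 / 0.2427 = 3.508 d
  layer 3 (fractured sandstone): t_3 = 1.68 × 0.10 / 0.2427 = 0.6923 d
  layer 4 (coarse sand): t_4 = 9.09 × 0.26 / 0.2427 = 9.740 d
Total t = Σ t_i = 21.85 days.

21.9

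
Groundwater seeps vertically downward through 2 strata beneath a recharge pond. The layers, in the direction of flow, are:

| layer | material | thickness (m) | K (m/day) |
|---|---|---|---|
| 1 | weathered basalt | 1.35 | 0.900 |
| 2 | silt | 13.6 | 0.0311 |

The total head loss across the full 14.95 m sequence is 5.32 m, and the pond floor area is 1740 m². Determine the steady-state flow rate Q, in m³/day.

21.1

Flow is perpendicular to layering, so the layers act in series and the equivalent K is the thickness-weighted harmonic mean.
Total thickness L = 1.35 + 13.6 = 14.95 m.
Σ(b_i/K_i) = 1.35/0.900 + 13.6/0.0311 = 438.8 d.
K_eq = L / Σ(b_i/K_i) = 14.95 / 438.8 = 0.03407 m/day.
Q = K_eq · A · (Δh/L) = 0.03407 × 1740 × (5.32/14.95) = 21.10 m³/day.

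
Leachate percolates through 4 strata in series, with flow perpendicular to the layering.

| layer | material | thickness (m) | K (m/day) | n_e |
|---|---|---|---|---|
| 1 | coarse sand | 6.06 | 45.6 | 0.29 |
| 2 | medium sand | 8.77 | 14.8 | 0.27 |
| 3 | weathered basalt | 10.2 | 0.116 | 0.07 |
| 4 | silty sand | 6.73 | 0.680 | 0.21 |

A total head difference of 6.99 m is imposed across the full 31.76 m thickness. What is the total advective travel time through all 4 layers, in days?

88.2

With flow normal to the layers, continuity requires the same specific discharge q through every layer.
Σ(b_i/K_i) = 6.06/45.6 + 8.77/14.8 + 10.2/0.116 + 6.73/0.680 = 98.55 d.
q = Δh / Σ(b_i/K_i) = 6.99 / 98.55 = 0.07093 m/day.
In each layer the seepage velocity is v_i = q/n_i, so the layer transit time is t_i = b_i·n_i / q:
  layer 1 (coarse sand): t_1 = 6.06 × 0.29 / 0.07093 = 24.78 d
  layer 2 (medium sand): t_2 = 8.77 × 0.27 / 0.07093 = 33.39 d
  layer 3 (weathered basalt): t_3 = 10.2 × 0.07 / 0.07093 = 10.07 d
  layer 4 (silty sand): t_4 = 6.73 × 0.21 / 0.07093 = 19.93 d
Total t = Σ t_i = 88.16 days.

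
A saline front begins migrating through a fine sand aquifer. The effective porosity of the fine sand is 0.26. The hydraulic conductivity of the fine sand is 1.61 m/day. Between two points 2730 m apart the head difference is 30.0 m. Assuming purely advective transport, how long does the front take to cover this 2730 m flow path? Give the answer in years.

110

Hydraulic gradient i = Δh / L = 30.0 / 2730 = 0.01099.
Darcy flux q = K · i = 1.610 × 0.01099 = 0.01769 m/day.
Seepage velocity v = q / n_e = 0.01769 / 0.26 = 0.06805 m/day.
Travel time t = L / v = 2730 / 0.06805 = 40119 days = 109.8 years.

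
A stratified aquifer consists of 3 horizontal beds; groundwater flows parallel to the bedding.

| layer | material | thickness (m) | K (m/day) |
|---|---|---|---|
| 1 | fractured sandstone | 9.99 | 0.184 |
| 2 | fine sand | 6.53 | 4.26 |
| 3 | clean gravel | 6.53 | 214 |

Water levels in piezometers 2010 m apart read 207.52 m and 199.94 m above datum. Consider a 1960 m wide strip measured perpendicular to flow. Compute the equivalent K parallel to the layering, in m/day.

Flow is parallel to layering, so each bed carries its own Darcy discharge and the transmissivities add.
Σ(K_i·b_i) = 0.184×9.99 + 4.26×6.53 + 214×6.53 = 1427 m²/day.
Total thickness b = 23.05 m, so K_eq = Σ(K_i·b_i)/b = 61.91 m/day.

61.9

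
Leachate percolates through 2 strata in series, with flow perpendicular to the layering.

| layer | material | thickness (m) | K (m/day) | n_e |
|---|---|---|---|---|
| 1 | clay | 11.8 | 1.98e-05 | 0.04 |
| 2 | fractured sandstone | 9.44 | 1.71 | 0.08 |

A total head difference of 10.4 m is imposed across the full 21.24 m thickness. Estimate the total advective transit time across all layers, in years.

With flow normal to the layers, continuity requires the same specific discharge q through every layer.
Σ(b_i/K_i) = 11.8/1.98e-05 + 9.44/1.71 = 5.960e+05 d.
q = Δh / Σ(b_i/K_i) = 10.4 / 5.960e+05 = 1.745e-05 m/day.
In each layer the seepage velocity is v_i = q/n_i, so the layer transit time is t_i = b_i·n_i / q:
  layer 1 (clay): t_1 = 11.8 × 0.04 / 1.745e-05 = 27048 d
  layer 2 (fractured sandstone): t_2 = 9.44 × 0.08 / 1.745e-05 = 43276 d
Total t = Σ t_i = 70324 days = 192.5 years.

193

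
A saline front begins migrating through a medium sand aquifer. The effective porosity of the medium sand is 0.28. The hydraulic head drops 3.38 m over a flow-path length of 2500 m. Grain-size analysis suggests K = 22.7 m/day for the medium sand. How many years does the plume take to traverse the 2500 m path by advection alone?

62.4

Hydraulic gradient i = Δh / L = 3.38 / 2500 = 0.001352.
Darcy flux q = K · i = 22.70 × 0.001352 = 0.03069 m/day.
Seepage velocity v = q / n_e = 0.03069 / 0.28 = 0.1096 m/day.
Travel time t = L / v = 2500 / 0.1096 = 22808 days = 62.45 years.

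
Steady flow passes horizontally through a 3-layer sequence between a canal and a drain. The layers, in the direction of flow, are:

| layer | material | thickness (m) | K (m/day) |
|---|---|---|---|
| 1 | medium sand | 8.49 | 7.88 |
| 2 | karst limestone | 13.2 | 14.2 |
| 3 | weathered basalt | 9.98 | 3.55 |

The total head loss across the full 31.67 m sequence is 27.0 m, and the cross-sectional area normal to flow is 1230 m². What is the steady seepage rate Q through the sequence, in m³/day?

Flow is perpendicular to layering, so the layers act in series and the equivalent K is the thickness-weighted harmonic mean.
Total thickness L = 8.49 + 13.2 + 9.98 = 31.67 m.
Σ(b_i/K_i) = 8.49/7.88 + 13.2/14.2 + 9.98/3.55 = 4.818 d.
K_eq = L / Σ(b_i/K_i) = 31.67 / 4.818 = 6.573 m/day.
Q = K_eq · A · (Δh/L) = 6.573 × 1230 × (27.0/31.67) = 6893 m³/day.

6890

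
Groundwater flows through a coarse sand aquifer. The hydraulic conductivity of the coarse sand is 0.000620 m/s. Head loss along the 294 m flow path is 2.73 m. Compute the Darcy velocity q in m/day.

0.497

Convert K: 0.000620 m/s × 86400 = 53.57 m/day.
Hydraulic gradient i = Δh / L = 2.73 / 294 = 0.009286.
Specific discharge q = K · i = 53.57 × 0.009286 = 0.4974 m/day.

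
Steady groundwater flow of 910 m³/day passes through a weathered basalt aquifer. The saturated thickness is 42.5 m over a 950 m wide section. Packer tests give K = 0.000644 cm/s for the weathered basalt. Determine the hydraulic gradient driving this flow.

0.0405

Convert K: 0.000644 cm/s × 864 = 0.5564 m/day.
Cross-sectional area A = 950 × 42.5 = 40375 m².
From Q = K·A·i, i = Q / (K·A) = 910 / (0.5564 × 40375) = 0.04051.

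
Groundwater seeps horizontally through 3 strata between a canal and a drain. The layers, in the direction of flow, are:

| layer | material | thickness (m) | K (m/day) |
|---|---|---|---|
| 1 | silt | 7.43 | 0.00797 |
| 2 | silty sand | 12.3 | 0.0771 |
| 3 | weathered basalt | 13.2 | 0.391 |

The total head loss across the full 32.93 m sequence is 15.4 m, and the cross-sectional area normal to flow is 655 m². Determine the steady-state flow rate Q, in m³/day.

Flow is perpendicular to layering, so the layers act in series and the equivalent K is the thickness-weighted harmonic mean.
Total thickness L = 7.43 + 12.3 + 13.2 = 32.93 m.
Σ(b_i/K_i) = 7.43/0.00797 + 12.3/0.0771 + 13.2/0.391 = 1126 d.
K_eq = L / Σ(b_i/K_i) = 32.93 / 1126 = 0.02926 m/day.
Q = K_eq · A · (Δh/L) = 0.02926 × 655 × (15.4/32.93) = 8.962 m³/day.

8.96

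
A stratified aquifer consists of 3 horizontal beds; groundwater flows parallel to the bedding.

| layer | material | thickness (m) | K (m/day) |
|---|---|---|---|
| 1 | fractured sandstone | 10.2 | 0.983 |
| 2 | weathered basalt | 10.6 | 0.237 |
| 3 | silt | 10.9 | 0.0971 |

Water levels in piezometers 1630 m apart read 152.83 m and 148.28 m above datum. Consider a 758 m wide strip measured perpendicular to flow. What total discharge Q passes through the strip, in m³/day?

Flow is parallel to layering, so each bed carries its own Darcy discharge and the transmissivities add.
Σ(K_i·b_i) = 0.983×10.2 + 0.237×10.6 + 0.0971×10.9 = 13.60 m²/day.
Hydraulic gradient i = (152.83 − 148.28) / 1630 = 4.55 / 1630 = 0.002791.
Q = Σ(K_i·b_i) · W · i = 13.60 × 758 × 0.002791 = 28.77 m³/day.

28.8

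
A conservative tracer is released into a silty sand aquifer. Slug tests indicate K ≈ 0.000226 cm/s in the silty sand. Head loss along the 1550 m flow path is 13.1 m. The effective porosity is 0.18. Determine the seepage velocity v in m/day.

Convert K: 0.000226 cm/s × 864 = 0.1953 m/day.
Hydraulic gradient i = Δh / L = 13.1 / 1550 = 0.008452.
Darcy flux q = K · i = 0.1953 × 0.008452 = 0.001650 m/day.
Seepage velocity v = q / n_e = 0.001650 / 0.18 = 0.009168 m/day.

0.00917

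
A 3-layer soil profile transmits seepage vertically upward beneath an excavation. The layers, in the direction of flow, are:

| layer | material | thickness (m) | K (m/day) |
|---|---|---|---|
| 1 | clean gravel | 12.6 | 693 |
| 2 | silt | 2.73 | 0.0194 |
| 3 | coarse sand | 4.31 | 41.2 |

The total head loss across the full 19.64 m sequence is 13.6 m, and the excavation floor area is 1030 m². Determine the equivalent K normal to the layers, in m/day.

0.139

Flow is perpendicular to layering, so the layers act in series and the equivalent K is the thickness-weighted harmonic mean.
Total thickness L = 12.6 + 2.73 + 4.31 = 19.64 m.
Σ(b_i/K_i) = 12.6/693 + 2.73/0.0194 + 4.31/41.2 = 140.8 d.
K_eq = L / Σ(b_i/K_i) = 19.64 / 140.8 = 0.1394 m/day.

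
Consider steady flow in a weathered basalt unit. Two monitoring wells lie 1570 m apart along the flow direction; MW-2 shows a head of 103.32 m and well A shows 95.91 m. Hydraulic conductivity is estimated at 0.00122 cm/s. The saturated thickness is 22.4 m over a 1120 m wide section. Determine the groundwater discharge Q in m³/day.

Convert K: 0.00122 cm/s × 864 = 1.054 m/day.
Cross-sectional area A = 1120 × 22.4 = 25088 m².
Hydraulic gradient i = (103.32 − 95.91) / 1570 = 7.41 / 1570 = 0.004720.
Darcy's law: Q = K · A · i = 1.054 × 25088 × 0.004720 = 124.8 m³/day.

125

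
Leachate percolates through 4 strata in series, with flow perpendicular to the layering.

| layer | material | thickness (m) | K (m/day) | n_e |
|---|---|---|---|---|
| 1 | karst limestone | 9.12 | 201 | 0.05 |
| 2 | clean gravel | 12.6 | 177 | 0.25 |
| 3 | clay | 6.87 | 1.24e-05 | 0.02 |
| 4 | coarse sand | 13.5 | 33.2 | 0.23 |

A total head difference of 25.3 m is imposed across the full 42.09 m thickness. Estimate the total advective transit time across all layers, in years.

411

With flow normal to the layers, continuity requires the same specific discharge q through every layer.
Σ(b_i/K_i) = 9.12/201 + 12.6/177 + 6.87/1.24e-05 + 13.5/33.2 = 5.540e+05 d.
q = Δh / Σ(b_i/K_i) = 25.3 / 5.540e+05 = 4.567e-05 m/day.
In each layer the seepage velocity is v_i = q/n_i, so the layer transit time is t_i = b_i·n_i / q:
  layer 1 (karst limestone): t_1 = 9.12 × 0.05 / 4.567e-05 = 9986 d
  layer 2 (clean gravel): t_2 = 12.6 × 0.25 / 4.567e-05 = 68980 d
  layer 3 (clay): t_3 = 6.87 × 0.02 / 4.567e-05 = 3009 d
  layer 4 (coarse sand): t_4 = 13.5 × 0.23 / 4.567e-05 = 67995 d
Total t = Σ t_i = 1.500e+05 days = 410.6 years.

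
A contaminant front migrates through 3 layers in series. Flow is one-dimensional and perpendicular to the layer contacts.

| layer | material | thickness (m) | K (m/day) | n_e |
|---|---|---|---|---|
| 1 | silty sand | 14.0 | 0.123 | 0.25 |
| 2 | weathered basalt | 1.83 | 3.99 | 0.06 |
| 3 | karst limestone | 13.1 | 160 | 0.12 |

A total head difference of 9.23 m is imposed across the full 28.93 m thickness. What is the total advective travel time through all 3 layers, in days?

With flow normal to the layers, continuity requires the same specific discharge q through every layer.
Σ(b_i/K_i) = 14.0/0.123 + 1.83/3.99 + 13.1/160 = 114.4 d.
q = Δh / Σ(b_i/K_i) = 9.23 / 114.4 = 0.08071 m/day.
In each layer the seepage velocity is v_i = q/n_i, so the layer transit time is t_i = b_i·n_i / q:
  layer 1 (silty sand): t_1 = 14.0 × 0.25 / 0.08071 = 43.37 d
  layer 2 (weathered basalt): t_2 = 1.83 × 0.06 / 0.08071 = 1.360 d
  layer 3 (karst limestone): t_3 = 13.1 × 0.12 / 0.08071 = 19.48 d
Total t = Σ t_i = 64.20 days.

64.2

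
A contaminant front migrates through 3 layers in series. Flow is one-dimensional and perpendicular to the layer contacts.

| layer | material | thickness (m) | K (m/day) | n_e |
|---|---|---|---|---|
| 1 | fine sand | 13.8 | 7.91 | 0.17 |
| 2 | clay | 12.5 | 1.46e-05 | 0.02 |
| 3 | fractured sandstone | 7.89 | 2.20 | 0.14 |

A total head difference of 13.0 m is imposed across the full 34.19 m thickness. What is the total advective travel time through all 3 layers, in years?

With flow normal to the layers, continuity requires the same specific discharge q through every layer.
Σ(b_i/K_i) = 13.8/7.91 + 12.5/1.46e-05 + 7.89/2.20 = 8.562e+05 d.
q = Δh / Σ(b_i/K_i) = 13.0 / 8.562e+05 = 1.518e-05 m/day.
In each layer the seepage velocity is v_i = q/n_i, so the layer transit time is t_i = b_i·n_i / q:
  layer 1 (fine sand): t_1 = 13.8 × 0.17 / 1.518e-05 = 1.545e+05 d
  layer 2 (clay): t_2 = 12.5 × 0.02 / 1.518e-05 = 16465 d
  layer 3 (fractured sandstone): t_3 = 7.89 × 0.14 / 1.518e-05 = 72748 d
Total t = Σ t_i = 2.437e+05 days = 667.3 years.

667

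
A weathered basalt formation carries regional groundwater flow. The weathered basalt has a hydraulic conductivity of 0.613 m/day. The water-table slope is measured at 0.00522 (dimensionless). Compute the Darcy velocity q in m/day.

0.00320

Hydraulic gradient i = 0.00522.
Specific discharge q = K · i = 0.6130 × 0.005220 = 0.003200 m/day.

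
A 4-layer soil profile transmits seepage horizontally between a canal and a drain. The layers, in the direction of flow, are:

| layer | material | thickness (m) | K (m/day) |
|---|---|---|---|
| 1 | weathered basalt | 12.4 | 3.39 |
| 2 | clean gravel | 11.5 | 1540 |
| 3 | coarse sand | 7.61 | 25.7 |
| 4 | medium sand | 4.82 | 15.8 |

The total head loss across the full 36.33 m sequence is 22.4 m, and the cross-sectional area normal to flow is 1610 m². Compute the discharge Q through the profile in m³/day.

8450

Flow is perpendicular to layering, so the layers act in series and the equivalent K is the thickness-weighted harmonic mean.
Total thickness L = 12.4 + 11.5 + 7.61 + 4.82 = 36.33 m.
Σ(b_i/K_i) = 12.4/3.39 + 11.5/1540 + 7.61/25.7 + 4.82/15.8 = 4.266 d.
K_eq = L / Σ(b_i/K_i) = 36.33 / 4.266 = 8.515 m/day.
Q = K_eq · A · (Δh/L) = 8.515 × 1610 × (22.4/36.33) = 8453 m³/day.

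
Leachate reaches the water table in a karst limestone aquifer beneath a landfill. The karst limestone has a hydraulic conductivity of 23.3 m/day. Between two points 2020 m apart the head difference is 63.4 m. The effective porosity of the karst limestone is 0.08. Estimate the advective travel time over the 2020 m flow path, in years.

0.605

Hydraulic gradient i = Δh / L = 63.4 / 2020 = 0.03139.
Darcy flux q = K · i = 23.30 × 0.03139 = 0.7313 m/day.
Seepage velocity v = q / n_e = 0.7313 / 0.08 = 9.141 m/day.
Travel time t = L / v = 2020 / 9.141 = 221.0 days = 0.6050 years.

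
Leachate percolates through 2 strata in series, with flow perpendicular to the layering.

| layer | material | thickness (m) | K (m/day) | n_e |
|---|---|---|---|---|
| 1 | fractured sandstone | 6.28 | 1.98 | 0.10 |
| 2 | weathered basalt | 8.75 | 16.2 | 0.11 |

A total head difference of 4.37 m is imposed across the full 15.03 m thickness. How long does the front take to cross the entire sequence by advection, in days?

1.35

With flow normal to the layers, continuity requires the same specific discharge q through every layer.
Σ(b_i/K_i) = 6.28/1.98 + 8.75/16.2 = 3.712 d.
q = Δh / Σ(b_i/K_i) = 4.37 / 3.712 = 1.177 m/day.
In each layer the seepage velocity is v_i = q/n_i, so the layer transit time is t_i = b_i·n_i / q:
  layer 1 (fractured sandstone): t_1 = 6.28 × 0.10 / 1.177 = 0.5334 d
  layer 2 (weathered basalt): t_2 = 8.75 × 0.11 / 1.177 = 0.8175 d
Total t = Σ t_i = 1.351 days.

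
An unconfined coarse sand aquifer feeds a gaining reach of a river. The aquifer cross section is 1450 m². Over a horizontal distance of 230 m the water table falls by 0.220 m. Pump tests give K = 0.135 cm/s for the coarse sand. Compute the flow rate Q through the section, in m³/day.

162

Convert K: 0.135 cm/s × 864 = 116.6 m/day.
Hydraulic gradient i = Δh / L = 0.220 / 230 = 0.0009565.
Darcy's law: Q = K · A · i = 116.6 × 1450 × 0.0009565 = 161.8 m³/day.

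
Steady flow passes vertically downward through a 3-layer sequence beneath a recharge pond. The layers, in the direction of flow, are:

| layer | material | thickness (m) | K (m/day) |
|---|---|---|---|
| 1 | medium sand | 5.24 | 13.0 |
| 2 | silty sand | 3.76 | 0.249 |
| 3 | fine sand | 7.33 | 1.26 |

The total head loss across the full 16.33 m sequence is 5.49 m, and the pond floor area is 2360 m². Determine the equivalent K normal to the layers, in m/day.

0.766

Flow is perpendicular to layering, so the layers act in series and the equivalent K is the thickness-weighted harmonic mean.
Total thickness L = 5.24 + 3.76 + 7.33 = 16.33 m.
Σ(b_i/K_i) = 5.24/13.0 + 3.76/0.249 + 7.33/1.26 = 21.32 d.
K_eq = L / Σ(b_i/K_i) = 16.33 / 21.32 = 0.7659 m/day.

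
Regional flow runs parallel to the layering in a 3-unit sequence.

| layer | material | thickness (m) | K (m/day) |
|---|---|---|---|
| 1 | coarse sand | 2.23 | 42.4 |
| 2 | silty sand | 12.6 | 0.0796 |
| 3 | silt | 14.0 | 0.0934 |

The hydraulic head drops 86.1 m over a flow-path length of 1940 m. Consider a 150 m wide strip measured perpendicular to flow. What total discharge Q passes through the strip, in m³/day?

645

Flow is parallel to layering, so each bed carries its own Darcy discharge and the transmissivities add.
Σ(K_i·b_i) = 42.4×2.23 + 0.0796×12.6 + 0.0934×14.0 = 96.86 m²/day.
Hydraulic gradient i = Δh / L = 86.1 / 1940 = 0.04438.
Q = Σ(K_i·b_i) · W · i = 96.86 × 150 × 0.04438 = 644.8 m³/day.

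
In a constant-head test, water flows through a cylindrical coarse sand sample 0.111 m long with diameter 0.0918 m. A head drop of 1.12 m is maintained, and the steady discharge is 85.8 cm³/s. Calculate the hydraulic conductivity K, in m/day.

Cross-sectional area A = π·(d/2)² = π × (0.0918/2)² = 0.006619 m².
Convert discharge: 85.8 cm³/s = 8.580e-05 m³/s.
Darcy's law rearranged: K = Q·L / (A·Δh) = 8.580e-05 × 0.111 / (0.006619 × 1.12) = 0.001285 m/s = 111.0 m/day.

111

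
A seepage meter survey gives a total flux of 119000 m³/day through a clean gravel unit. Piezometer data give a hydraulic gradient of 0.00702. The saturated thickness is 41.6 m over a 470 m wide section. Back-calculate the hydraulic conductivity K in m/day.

Cross-sectional area A = 470 × 41.6 = 19552 m².
Hydraulic gradient i = 0.00702.
From Q = K·A·i, K = Q / (A·i) = 119000 / (19552 × 0.007020) = 867.0 m/day.

867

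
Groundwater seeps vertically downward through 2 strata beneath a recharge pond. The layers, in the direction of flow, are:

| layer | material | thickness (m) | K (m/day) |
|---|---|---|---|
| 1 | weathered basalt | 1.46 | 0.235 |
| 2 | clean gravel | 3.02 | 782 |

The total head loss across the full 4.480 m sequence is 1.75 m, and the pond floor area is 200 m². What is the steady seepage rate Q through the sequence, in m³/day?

Flow is perpendicular to layering, so the layers act in series and the equivalent K is the thickness-weighted harmonic mean.
Total thickness L = 1.46 + 3.02 = 4.480 m.
Σ(b_i/K_i) = 1.46/0.235 + 3.02/782 = 6.217 d.
K_eq = L / Σ(b_i/K_i) = 4.480 / 6.217 = 0.7206 m/day.
Q = K_eq · A · (Δh/L) = 0.7206 × 200 × (1.75/4.480) = 56.30 m³/day.

56.3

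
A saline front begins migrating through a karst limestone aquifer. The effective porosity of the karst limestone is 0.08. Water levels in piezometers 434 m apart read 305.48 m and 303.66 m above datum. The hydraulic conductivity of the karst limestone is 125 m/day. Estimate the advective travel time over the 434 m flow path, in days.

Hydraulic gradient i = (305.48 − 303.66) / 434 = 1.82 / 434 = 0.004194.
Darcy flux q = K · i = 125.0 × 0.004194 = 0.5242 m/day.
Seepage velocity v = q / n_e = 0.5242 / 0.08 = 6.552 m/day.
Travel time t = L / v = 434 / 6.552 = 66.24 days.

66.2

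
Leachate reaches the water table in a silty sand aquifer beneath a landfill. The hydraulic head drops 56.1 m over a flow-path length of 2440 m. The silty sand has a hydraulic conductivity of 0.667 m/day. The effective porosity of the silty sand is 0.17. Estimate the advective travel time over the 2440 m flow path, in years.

74.1

Hydraulic gradient i = Δh / L = 56.1 / 2440 = 0.02299.
Darcy flux q = K · i = 0.6670 × 0.02299 = 0.01534 m/day.
Seepage velocity v = q / n_e = 0.01534 / 0.17 = 0.09021 m/day.
Travel time t = L / v = 2440 / 0.09021 = 27048 days = 74.05 years.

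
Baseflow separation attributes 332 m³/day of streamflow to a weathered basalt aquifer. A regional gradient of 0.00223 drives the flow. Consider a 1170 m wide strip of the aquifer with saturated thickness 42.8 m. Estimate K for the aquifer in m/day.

Cross-sectional area A = 1170 × 42.8 = 50076 m².
Hydraulic gradient i = 0.00223.
From Q = K·A·i, K = Q / (A·i) = 332 / (50076 × 0.002230) = 2.973 m/day.

2.97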